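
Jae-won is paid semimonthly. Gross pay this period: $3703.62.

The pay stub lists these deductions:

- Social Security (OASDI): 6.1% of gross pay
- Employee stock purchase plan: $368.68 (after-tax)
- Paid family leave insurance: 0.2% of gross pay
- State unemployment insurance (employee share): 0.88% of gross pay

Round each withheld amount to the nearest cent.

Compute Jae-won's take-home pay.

$3069.02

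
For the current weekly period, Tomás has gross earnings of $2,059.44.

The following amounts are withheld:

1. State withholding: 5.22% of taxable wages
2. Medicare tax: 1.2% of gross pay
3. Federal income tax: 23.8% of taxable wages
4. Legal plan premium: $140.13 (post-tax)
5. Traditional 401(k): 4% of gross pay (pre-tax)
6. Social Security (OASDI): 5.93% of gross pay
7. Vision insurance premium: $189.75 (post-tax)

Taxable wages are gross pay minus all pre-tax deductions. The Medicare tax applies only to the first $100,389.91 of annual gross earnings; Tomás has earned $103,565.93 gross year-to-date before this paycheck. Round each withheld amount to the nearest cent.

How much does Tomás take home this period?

$951.32

Traditional 401(k): $2,059.44 × 0.04 = $82.38
Taxable wages = $2,059.44 − $82.38 = $1,977.06
Federal income tax: $1,977.06 × 0.238 = $470.54
State withholding: $1,977.06 × 0.0522 = $103.20
Medicare tax: annual cap $100,389.91 already reached (YTD $103,565.93), so $0.00
Social Security (OASDI): $2,059.44 × 0.0593 = $122.12
Legal plan premium: $140.13
Vision insurance premium: $189.75
Total deductions = $82.38 + $470.54 + $103.20 + $0.00 + $122.12 + $140.13 + $189.75 = $1,108.12
Net pay = $2,059.44 − $1,108.12 = $951.32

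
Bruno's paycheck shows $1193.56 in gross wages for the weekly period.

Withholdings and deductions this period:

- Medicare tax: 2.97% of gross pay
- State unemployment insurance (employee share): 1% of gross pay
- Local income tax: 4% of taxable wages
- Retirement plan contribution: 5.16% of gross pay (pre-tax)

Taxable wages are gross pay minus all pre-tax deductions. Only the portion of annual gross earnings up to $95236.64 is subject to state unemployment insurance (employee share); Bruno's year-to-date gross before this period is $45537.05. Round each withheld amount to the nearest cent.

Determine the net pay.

Retirement plan contribution: $1193.56 × 0.0516 = $61.59
Taxable wages = $1193.56 − $61.59 = $1131.97
Local income tax: $1131.97 × 0.04 = $45.28
Medicare tax: $1193.56 × 0.0297 = $35.45
State unemployment insurance (employee share): cap not yet reached, full $1193.56 is subject → $1193.56 × 0.01 = $11.94
Total deductions = $61.59 + $45.28 + $35.45 + $11.94 = $154.26
Net pay = $1193.56 − $154.26 = $1039.30

$1039.30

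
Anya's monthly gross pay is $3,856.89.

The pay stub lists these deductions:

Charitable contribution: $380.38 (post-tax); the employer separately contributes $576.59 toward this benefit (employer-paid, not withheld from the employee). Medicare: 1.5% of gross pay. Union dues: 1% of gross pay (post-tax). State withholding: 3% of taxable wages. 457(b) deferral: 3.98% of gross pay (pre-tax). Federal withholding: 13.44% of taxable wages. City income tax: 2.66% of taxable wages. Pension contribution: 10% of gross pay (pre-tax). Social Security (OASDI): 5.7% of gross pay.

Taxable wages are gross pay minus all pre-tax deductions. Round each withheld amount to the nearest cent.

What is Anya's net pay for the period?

$1,987.38

Pension contribution: $3,856.89 × 0.1 = $385.69
457(b) deferral: $3,856.89 × 0.0398 = $153.50
Pre-tax total = $385.69 + $153.50 = $539.19
Taxable wages = $3,856.89 − $539.19 = $3,317.70
Federal withholding: $3,317.70 × 0.1344 = $445.90
State withholding: $3,317.70 × 0.03 = $99.53
City income tax: $3,317.70 × 0.0266 = $88.25
Social Security (OASDI): $3,856.89 × 0.057 = $219.84
Medicare: $3,856.89 × 0.015 = $57.85
Union dues: $3,856.89 × 0.01 = $38.57
Charitable contribution: $380.38
(Employer's $576.59 toward charitable contribution is not withheld from the employee.)
Total deductions = $385.69 + $153.50 + $445.90 + $99.53 + $88.25 + $219.84 + $57.85 + $38.57 + $380.38 = $1,869.51
Net pay = $3,856.89 − $1,869.51 = $1,987.38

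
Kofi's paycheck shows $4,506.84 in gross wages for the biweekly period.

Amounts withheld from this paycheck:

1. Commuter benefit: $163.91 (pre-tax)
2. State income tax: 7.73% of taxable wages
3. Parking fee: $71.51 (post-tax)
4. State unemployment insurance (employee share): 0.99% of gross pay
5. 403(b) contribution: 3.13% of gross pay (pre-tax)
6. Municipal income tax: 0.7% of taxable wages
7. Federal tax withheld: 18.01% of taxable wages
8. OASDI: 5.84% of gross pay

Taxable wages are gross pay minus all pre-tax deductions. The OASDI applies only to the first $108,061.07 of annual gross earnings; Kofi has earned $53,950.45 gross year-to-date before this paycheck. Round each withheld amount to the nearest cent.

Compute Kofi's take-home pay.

$2,711.57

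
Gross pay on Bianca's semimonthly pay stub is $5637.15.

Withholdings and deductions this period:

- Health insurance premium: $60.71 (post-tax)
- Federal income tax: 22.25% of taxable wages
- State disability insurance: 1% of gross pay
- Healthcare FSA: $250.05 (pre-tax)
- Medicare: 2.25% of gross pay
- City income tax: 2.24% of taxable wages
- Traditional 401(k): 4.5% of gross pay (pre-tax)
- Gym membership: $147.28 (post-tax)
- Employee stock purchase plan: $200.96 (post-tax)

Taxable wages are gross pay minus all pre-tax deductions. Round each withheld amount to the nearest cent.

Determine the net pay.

$3284.09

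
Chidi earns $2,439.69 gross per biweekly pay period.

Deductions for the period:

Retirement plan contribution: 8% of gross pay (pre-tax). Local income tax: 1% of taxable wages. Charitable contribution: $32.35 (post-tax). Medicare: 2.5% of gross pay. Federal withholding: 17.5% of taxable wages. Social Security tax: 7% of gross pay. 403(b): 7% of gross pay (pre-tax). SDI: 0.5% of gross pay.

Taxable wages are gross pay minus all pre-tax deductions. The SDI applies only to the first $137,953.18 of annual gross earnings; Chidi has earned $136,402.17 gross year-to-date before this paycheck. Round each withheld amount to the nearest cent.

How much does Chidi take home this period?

$1,418.21

403(b): $2,439.69 × 0.07 = $170.78
Retirement plan contribution: $2,439.69 × 0.08 = $195.18
Pre-tax total = $170.78 + $195.18 = $365.96
Taxable wages = $2,439.69 − $365.96 = $2,073.73
Local income tax: $2,073.73 × 0.01 = $20.74
Federal withholding: $2,073.73 × 0.175 = $362.90
Social Security tax: $2,439.69 × 0.07 = $170.78
SDI: only $137,953.18 − $136,402.17 = $1,551.01 of this check is subject → $1,551.01 × 0.005 = $7.76
Medicare: $2,439.69 × 0.025 = $60.99
Charitable contribution: $32.35
Total deductions = $170.78 + $195.18 + $20.74 + $362.90 + $170.78 + $7.76 + $60.99 + $32.35 = $1,021.48
Net pay = $2,439.69 − $1,021.48 = $1,418.21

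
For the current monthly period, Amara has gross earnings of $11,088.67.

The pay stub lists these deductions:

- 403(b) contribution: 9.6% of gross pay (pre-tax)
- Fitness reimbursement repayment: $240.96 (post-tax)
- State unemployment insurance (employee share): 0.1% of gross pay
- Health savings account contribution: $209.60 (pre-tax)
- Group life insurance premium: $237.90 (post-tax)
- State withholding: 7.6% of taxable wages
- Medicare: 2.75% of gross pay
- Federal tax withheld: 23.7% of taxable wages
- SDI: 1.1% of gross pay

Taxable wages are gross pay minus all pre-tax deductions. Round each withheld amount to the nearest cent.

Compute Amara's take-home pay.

$5,825.73

Health savings account contribution: $209.60
403(b) contribution: $11,088.67 × 0.096 = $1,064.51
Pre-tax total = $209.60 + $1,064.51 = $1,274.11
Taxable wages = $11,088.67 − $1,274.11 = $9,814.56
Federal tax withheld: $9,814.56 × 0.237 = $2,326.05
State withholding: $9,814.56 × 0.076 = $745.91
State unemployment insurance (employee share): $11,088.67 × 0.001 = $11.09
SDI: $11,088.67 × 0.011 = $121.98
Medicare: $11,088.67 × 0.0275 = $304.94
Fitness reimbursement repayment: $240.96
Group life insurance premium: $237.90
Total deductions = $209.60 + $1,064.51 + $2,326.05 + $745.91 + $11.09 + $121.98 + $304.94 + $240.96 + $237.90 = $5,262.94
Net pay = $11,088.67 − $5,262.94 = $5,825.73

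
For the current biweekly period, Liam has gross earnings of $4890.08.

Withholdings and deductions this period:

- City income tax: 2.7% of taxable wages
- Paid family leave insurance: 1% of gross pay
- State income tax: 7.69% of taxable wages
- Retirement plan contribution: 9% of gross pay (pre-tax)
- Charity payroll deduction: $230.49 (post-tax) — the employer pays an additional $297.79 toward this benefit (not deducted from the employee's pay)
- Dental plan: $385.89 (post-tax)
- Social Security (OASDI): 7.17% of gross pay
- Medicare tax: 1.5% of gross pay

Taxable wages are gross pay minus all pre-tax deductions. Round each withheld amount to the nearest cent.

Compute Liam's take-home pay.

Retirement plan contribution: $4890.08 × 0.09 = $440.11
Taxable wages = $4890.08 − $440.11 = $4449.97
State income tax: $4449.97 × 0.0769 = $342.20
City income tax: $4449.97 × 0.027 = $120.15
Medicare tax: $4890.08 × 0.015 = $73.35
Social Security (OASDI): $4890.08 × 0.0717 = $350.62
Paid family leave insurance: $4890.08 × 0.01 = $48.90
Dental plan: $385.89
Charity payroll deduction: $230.49
(Employer's $297.79 toward charity payroll deduction is not withheld from the employee.)
Total deductions = $440.11 + $342.20 + $120.15 + $73.35 + $350.62 + $48.90 + $385.89 + $230.49 = $1991.71
Net pay = $4890.08 − $1991.71 = $2898.37

$2898.37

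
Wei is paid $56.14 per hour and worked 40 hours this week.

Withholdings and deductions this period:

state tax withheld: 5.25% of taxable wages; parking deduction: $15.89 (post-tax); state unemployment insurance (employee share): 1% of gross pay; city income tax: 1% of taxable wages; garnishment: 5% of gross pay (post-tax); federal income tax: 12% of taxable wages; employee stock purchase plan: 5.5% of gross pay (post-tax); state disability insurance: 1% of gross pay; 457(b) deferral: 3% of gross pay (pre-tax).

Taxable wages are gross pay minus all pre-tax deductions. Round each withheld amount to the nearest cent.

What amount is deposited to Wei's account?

$1,484.10

Gross pay: 40 × $56.14 = $2,245.60
457(b) deferral: $2,245.60 × 0.03 = $67.37
Taxable wages = $2,245.60 − $67.37 = $2,178.23
Federal income tax: $2,178.23 × 0.12 = $261.39
City income tax: $2,178.23 × 0.01 = $21.78
State tax withheld: $2,178.23 × 0.0525 = $114.36
State disability insurance: $2,245.60 × 0.01 = $22.46
State unemployment insurance (employee share): $2,245.60 × 0.01 = $22.46
Employee stock purchase plan: $2,245.60 × 0.055 = $123.51
Parking deduction: $15.89
Garnishment: $2,245.60 × 0.05 = $112.28
Total deductions = $67.37 + $261.39 + $21.78 + $114.36 + $22.46 + $22.46 + $123.51 + $15.89 + $112.28 = $761.50
Net pay = $2,245.60 − $761.50 = $1,484.10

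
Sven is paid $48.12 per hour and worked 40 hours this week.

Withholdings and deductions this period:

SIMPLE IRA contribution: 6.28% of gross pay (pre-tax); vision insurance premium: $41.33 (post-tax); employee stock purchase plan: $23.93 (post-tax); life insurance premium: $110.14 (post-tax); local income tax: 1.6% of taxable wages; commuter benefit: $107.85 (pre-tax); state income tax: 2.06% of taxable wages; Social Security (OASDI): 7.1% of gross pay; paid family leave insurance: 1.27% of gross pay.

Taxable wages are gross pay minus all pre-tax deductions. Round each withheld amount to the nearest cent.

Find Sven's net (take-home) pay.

Gross pay: 40 × $48.12 = $1,924.80
Commuter benefit: $107.85
SIMPLE IRA contribution: $1,924.80 × 0.0628 = $120.88
Pre-tax total = $107.85 + $120.88 = $228.73
Taxable wages = $1,924.80 − $228.73 = $1,696.07
Local income tax: $1,696.07 × 0.016 = $27.14
State income tax: $1,696.07 × 0.0206 = $34.94
Social Security (OASDI): $1,924.80 × 0.071 = $136.66
Paid family leave insurance: $1,924.80 × 0.0127 = $24.44
Vision insurance premium: $41.33
Employee stock purchase plan: $23.93
Life insurance premium: $110.14
Total deductions = $107.85 + $120.88 + $27.14 + $34.94 + $136.66 + $24.44 + $41.33 + $23.93 + $110.14 = $627.31
Net pay = $1,924.80 − $627.31 = $1,297.49

$1,297.49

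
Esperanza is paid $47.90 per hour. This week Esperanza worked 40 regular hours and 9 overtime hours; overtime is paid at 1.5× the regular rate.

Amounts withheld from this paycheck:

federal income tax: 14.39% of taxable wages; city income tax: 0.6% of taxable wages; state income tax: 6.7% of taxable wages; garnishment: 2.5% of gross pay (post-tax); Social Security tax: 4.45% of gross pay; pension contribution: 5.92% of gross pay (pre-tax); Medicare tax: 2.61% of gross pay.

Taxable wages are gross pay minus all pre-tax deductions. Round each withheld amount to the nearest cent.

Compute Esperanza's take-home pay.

Regular pay: 40 × $47.90 = $1916.00
Overtime pay: 9 × $47.90 × 1.5 = $646.65
Gross pay = $1916.00 + $646.65 = $2562.65
Pension contribution: $2562.65 × 0.0592 = $151.71
Taxable wages = $2562.65 − $151.71 = $2410.94
Federal income tax: $2410.94 × 0.1439 = $346.93
City income tax: $2410.94 × 0.006 = $14.47
State income tax: $2410.94 × 0.067 = $161.53
Social Security tax: $2562.65 × 0.0445 = $114.04
Medicare tax: $2562.65 × 0.0261 = $66.89
Garnishment: $2562.65 × 0.025 = $64.07
Total deductions = $151.71 + $346.93 + $14.47 + $161.53 + $114.04 + $66.89 + $64.07 = $919.64
Net pay = $2562.65 − $919.64 = $1643.01

$1643.01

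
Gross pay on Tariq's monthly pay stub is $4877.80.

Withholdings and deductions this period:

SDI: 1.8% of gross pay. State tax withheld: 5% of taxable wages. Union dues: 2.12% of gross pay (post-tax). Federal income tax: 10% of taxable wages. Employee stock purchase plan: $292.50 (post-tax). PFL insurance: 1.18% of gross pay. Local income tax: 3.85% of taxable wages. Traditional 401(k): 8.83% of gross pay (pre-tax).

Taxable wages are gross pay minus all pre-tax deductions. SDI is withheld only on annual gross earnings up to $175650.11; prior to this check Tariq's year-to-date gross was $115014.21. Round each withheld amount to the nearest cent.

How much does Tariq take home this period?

Traditional 401(k): $4877.80 × 0.0883 = $430.71
Taxable wages = $4877.80 − $430.71 = $4447.09
Federal income tax: $4447.09 × 0.1 = $444.71
Local income tax: $4447.09 × 0.0385 = $171.21
State tax withheld: $4447.09 × 0.05 = $222.35
PFL insurance: $4877.80 × 0.0118 = $57.56
SDI: cap not yet reached, full $4877.80 is subject → $4877.80 × 0.018 = $87.80
Union dues: $4877.80 × 0.0212 = $103.41
Employee stock purchase plan: $292.50
Total deductions = $430.71 + $444.71 + $171.21 + $222.35 + $57.56 + $87.80 + $103.41 + $292.50 = $1810.25
Net pay = $4877.80 − $1810.25 = $3067.55

$3067.55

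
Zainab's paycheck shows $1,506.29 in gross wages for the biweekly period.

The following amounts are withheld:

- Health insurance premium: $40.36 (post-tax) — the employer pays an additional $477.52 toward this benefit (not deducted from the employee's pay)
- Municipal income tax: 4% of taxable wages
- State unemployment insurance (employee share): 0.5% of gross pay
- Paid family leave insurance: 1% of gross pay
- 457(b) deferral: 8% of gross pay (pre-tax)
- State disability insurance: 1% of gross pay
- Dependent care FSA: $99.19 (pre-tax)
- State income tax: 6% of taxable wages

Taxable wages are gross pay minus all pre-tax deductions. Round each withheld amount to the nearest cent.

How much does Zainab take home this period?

457(b) deferral: $1,506.29 × 0.08 = $120.50
Dependent care FSA: $99.19
Pre-tax total = $120.50 + $99.19 = $219.69
Taxable wages = $1,506.29 − $219.69 = $1,286.60
Municipal income tax: $1,286.60 × 0.04 = $51.46
State income tax: $1,286.60 × 0.06 = $77.20
State disability insurance: $1,506.29 × 0.01 = $15.06
Paid family leave insurance: $1,506.29 × 0.01 = $15.06
State unemployment insurance (employee share): $1,506.29 × 0.005 = $7.53
Health insurance premium: $40.36
(Employer's $477.52 toward health insurance premium is not withheld from the employee.)
Total deductions = $120.50 + $99.19 + $51.46 + $77.20 + $15.06 + $15.06 + $7.53 + $40.36 = $426.36
Net pay = $1,506.29 − $426.36 = $1,079.93

$1,079.93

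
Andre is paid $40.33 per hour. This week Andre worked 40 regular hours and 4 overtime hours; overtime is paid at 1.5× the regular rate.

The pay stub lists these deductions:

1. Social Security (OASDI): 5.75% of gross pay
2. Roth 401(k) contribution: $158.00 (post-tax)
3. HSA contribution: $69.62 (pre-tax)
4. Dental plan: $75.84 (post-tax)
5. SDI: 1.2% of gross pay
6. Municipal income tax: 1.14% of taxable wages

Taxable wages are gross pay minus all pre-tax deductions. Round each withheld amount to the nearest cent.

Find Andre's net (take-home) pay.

Regular pay: 40 × $40.33 = $1613.20
Overtime pay: 4 × $40.33 × 1.5 = $241.98
Gross pay = $1613.20 + $241.98 = $1855.18
HSA contribution: $69.62
Taxable wages = $1855.18 − $69.62 = $1785.56
Municipal income tax: $1785.56 × 0.0114 = $20.36
Social Security (OASDI): $1855.18 × 0.0575 = $106.67
SDI: $1855.18 × 0.012 = $22.26
Dental plan: $75.84
Roth 401(k) contribution: $158.00
Total deductions = $69.62 + $20.36 + $106.67 + $22.26 + $75.84 + $158.00 = $452.75
Net pay = $1855.18 − $452.75 = $1402.43

$1402.43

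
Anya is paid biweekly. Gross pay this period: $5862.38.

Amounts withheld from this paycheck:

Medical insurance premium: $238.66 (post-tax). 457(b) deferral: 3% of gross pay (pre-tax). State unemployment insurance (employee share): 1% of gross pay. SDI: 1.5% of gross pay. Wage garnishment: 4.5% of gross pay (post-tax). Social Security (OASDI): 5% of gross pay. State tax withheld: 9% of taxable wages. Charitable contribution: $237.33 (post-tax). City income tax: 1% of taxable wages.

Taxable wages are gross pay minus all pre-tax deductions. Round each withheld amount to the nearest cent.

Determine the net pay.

457(b) deferral: $5862.38 × 0.03 = $175.87
Taxable wages = $5862.38 − $175.87 = $5686.51
City income tax: $5686.51 × 0.01 = $56.87
State tax withheld: $5686.51 × 0.09 = $511.79
State unemployment insurance (employee share): $5862.38 × 0.01 = $58.62
Social Security (OASDI): $5862.38 × 0.05 = $293.12
SDI: $5862.38 × 0.015 = $87.94
Wage garnishment: $5862.38 × 0.045 = $263.81
Medical insurance premium: $238.66
Charitable contribution: $237.33
Total deductions = $175.87 + $56.87 + $511.79 + $58.62 + $293.12 + $87.94 + $263.81 + $238.66 + $237.33 = $1924.01
Net pay = $5862.38 − $1924.01 = $3938.37

$3938.37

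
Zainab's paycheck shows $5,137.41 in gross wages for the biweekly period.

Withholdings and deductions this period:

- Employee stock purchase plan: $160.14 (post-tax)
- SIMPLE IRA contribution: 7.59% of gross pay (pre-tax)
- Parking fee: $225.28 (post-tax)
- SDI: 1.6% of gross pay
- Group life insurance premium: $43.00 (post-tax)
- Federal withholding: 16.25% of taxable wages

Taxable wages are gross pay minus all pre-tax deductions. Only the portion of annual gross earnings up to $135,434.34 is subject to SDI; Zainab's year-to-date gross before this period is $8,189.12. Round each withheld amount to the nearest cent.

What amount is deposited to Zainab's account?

$3,465.39

SIMPLE IRA contribution: $5,137.41 × 0.0759 = $389.93
Taxable wages = $5,137.41 − $389.93 = $4,747.48
Federal withholding: $4,747.48 × 0.1625 = $771.47
SDI: cap not yet reached, full $5,137.41 is subject → $5,137.41 × 0.016 = $82.20
Group life insurance premium: $43.00
Employee stock purchase plan: $160.14
Parking fee: $225.28
Total deductions = $389.93 + $771.47 + $82.20 + $43.00 + $160.14 + $225.28 = $1,672.02
Net pay = $5,137.41 − $1,672.02 = $3,465.39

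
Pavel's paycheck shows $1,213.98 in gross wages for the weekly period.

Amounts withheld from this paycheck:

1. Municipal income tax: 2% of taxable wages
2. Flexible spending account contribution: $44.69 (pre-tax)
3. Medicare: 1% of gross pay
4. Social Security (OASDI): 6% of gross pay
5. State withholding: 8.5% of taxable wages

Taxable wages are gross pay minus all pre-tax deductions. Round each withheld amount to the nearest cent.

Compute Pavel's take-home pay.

$961.53

Flexible spending account contribution: $44.69
Taxable wages = $1,213.98 − $44.69 = $1,169.29
State withholding: $1,169.29 × 0.085 = $99.39
Municipal income tax: $1,169.29 × 0.02 = $23.39
Medicare: $1,213.98 × 0.01 = $12.14
Social Security (OASDI): $1,213.98 × 0.06 = $72.84
Total deductions = $44.69 + $99.39 + $23.39 + $12.14 + $72.84 = $252.45
Net pay = $1,213.98 − $252.45 = $961.53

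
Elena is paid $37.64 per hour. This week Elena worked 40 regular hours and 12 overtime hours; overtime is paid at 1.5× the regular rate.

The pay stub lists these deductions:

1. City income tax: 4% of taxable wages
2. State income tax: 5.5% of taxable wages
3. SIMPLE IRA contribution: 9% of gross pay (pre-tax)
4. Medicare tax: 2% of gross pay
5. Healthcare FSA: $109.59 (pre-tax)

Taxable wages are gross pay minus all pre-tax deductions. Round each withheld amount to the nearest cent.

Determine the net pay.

Regular pay: 40 × $37.64 = $1,505.60
Overtime pay: 12 × $37.64 × 1.5 = $677.52
Gross pay = $1,505.60 + $677.52 = $2,183.12
SIMPLE IRA contribution: $2,183.12 × 0.09 = $196.48
Healthcare FSA: $109.59
Pre-tax total = $196.48 + $109.59 = $306.07
Taxable wages = $2,183.12 − $306.07 = $1,877.05
State income tax: $1,877.05 × 0.055 = $103.24
City income tax: $1,877.05 × 0.04 = $75.08
Medicare tax: $2,183.12 × 0.02 = $43.66
Total deductions = $196.48 + $109.59 + $103.24 + $75.08 + $43.66 = $528.05
Net pay = $2,183.12 − $528.05 = $1,655.07

$1,655.07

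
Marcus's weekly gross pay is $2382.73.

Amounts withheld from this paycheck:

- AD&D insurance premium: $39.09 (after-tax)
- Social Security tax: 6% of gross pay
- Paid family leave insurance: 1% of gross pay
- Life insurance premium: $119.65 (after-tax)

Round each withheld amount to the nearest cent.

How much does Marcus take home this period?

$2057.20

Paid family leave insurance: $2382.73 × 0.01 = $23.83
Social Security tax: $2382.73 × 0.06 = $142.96
AD&D insurance premium: $39.09
Life insurance premium: $119.65
Total deductions = $23.83 + $142.96 + $39.09 + $119.65 = $325.53
Net pay = $2382.73 − $325.53 = $2057.20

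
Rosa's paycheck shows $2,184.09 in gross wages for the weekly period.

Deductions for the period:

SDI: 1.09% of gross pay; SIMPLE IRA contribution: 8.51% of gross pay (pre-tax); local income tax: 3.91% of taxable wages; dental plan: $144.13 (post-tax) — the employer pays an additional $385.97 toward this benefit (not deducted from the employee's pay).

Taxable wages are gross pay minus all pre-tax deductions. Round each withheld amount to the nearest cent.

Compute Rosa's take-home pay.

$1,752.15

SIMPLE IRA contribution: $2,184.09 × 0.0851 = $185.87
Taxable wages = $2,184.09 − $185.87 = $1,998.22
Local income tax: $1,998.22 × 0.0391 = $78.13
SDI: $2,184.09 × 0.0109 = $23.81
Dental plan: $144.13
(Employer's $385.97 toward dental plan is not withheld from the employee.)
Total deductions = $185.87 + $78.13 + $23.81 + $144.13 = $431.94
Net pay = $2,184.09 − $431.94 = $1,752.15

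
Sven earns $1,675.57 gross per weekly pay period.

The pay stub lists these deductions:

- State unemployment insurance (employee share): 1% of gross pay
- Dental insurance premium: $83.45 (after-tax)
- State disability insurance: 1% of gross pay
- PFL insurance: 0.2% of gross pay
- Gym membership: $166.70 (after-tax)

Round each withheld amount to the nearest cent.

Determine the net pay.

PFL insurance: $1,675.57 × 0.002 = $3.35
State disability insurance: $1,675.57 × 0.01 = $16.76
State unemployment insurance (employee share): $1,675.57 × 0.01 = $16.76
Dental insurance premium: $83.45
Gym membership: $166.70
Total deductions = $3.35 + $16.76 + $16.76 + $83.45 + $166.70 = $287.02
Net pay = $1,675.57 − $287.02 = $1,388.55

$1,388.55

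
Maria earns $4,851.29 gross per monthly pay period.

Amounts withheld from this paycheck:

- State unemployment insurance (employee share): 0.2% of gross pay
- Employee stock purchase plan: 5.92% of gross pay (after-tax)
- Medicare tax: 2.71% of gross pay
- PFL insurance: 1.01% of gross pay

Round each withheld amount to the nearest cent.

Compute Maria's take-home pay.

$4,373.92

Medicare tax: $4,851.29 × 0.0271 = $131.47
PFL insurance: $4,851.29 × 0.0101 = $49.00
State unemployment insurance (employee share): $4,851.29 × 0.002 = $9.70
Employee stock purchase plan: $4,851.29 × 0.0592 = $287.20
Total deductions = $131.47 + $49.00 + $9.70 + $287.20 = $477.37
Net pay = $4,851.29 − $477.37 = $4,373.92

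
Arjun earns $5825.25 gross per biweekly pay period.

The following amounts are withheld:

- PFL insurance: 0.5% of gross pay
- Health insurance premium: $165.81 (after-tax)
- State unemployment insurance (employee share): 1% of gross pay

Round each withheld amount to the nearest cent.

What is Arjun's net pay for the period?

PFL insurance: $5825.25 × 0.005 = $29.13
State unemployment insurance (employee share): $5825.25 × 0.01 = $58.25
Health insurance premium: $165.81
Total deductions = $29.13 + $58.25 + $165.81 = $253.19
Net pay = $5825.25 − $253.19 = $5572.06

$5572.06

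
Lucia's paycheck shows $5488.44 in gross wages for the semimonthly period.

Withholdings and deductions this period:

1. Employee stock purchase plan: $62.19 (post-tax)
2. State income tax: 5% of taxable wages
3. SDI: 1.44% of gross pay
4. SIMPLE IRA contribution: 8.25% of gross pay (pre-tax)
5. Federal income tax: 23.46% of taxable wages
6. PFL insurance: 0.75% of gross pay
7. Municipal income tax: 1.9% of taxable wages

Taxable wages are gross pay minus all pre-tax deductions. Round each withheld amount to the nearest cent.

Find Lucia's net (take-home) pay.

$3324.44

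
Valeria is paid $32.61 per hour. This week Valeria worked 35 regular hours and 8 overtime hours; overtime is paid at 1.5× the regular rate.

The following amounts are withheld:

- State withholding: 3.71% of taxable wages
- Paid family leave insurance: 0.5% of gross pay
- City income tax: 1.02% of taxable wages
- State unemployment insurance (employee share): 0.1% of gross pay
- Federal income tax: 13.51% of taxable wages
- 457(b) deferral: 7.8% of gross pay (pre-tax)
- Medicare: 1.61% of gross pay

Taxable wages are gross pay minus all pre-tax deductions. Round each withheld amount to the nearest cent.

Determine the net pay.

$1,121.50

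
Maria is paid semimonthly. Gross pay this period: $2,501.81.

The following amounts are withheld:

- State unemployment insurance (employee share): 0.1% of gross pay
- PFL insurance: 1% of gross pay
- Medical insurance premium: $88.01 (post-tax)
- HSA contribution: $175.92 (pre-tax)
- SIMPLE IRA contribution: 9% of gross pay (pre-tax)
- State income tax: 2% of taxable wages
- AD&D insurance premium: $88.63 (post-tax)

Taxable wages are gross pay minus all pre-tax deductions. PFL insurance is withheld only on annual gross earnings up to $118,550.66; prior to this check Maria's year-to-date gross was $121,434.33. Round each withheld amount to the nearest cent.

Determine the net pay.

$1,879.58

HSA contribution: $175.92
SIMPLE IRA contribution: $2,501.81 × 0.09 = $225.16
Pre-tax total = $175.92 + $225.16 = $401.08
Taxable wages = $2,501.81 − $401.08 = $2,100.73
State income tax: $2,100.73 × 0.02 = $42.01
State unemployment insurance (employee share): $2,501.81 × 0.001 = $2.50
PFL insurance: annual cap $118,550.66 already reached (YTD $121,434.33), so $0.00
AD&D insurance premium: $88.63
Medical insurance premium: $88.01
Total deductions = $175.92 + $225.16 + $42.01 + $2.50 + $0.00 + $88.63 + $88.01 = $622.23
Net pay = $2,501.81 − $622.23 = $1,879.58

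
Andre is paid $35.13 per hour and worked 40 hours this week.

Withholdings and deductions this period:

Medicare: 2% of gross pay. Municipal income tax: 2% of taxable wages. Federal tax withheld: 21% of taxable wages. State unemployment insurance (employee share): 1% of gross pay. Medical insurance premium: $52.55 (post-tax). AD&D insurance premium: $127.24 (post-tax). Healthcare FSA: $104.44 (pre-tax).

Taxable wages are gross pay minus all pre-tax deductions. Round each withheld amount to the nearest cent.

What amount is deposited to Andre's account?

$779.64

Gross pay: 40 × $35.13 = $1,405.20
Healthcare FSA: $104.44
Taxable wages = $1,405.20 − $104.44 = $1,300.76
Municipal income tax: $1,300.76 × 0.02 = $26.02
Federal tax withheld: $1,300.76 × 0.21 = $273.16
State unemployment insurance (employee share): $1,405.20 × 0.01 = $14.05
Medicare: $1,405.20 × 0.02 = $28.10
AD&D insurance premium: $127.24
Medical insurance premium: $52.55
Total deductions = $104.44 + $26.02 + $273.16 + $14.05 + $28.10 + $127.24 + $52.55 = $625.56
Net pay = $1,405.20 − $625.56 = $779.64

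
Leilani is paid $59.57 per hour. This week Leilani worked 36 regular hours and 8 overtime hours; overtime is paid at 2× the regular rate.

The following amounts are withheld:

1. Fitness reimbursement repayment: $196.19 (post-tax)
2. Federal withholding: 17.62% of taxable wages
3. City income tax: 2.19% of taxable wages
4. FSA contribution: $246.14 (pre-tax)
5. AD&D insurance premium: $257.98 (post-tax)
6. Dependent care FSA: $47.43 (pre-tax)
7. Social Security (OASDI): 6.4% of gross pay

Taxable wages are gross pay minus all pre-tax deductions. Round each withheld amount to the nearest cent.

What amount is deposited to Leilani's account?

$1,596.16

Regular pay: 36 × $59.57 = $2,144.52
Overtime pay: 8 × $59.57 × 2 = $953.12
Gross pay = $2,144.52 + $953.12 = $3,097.64
Dependent care FSA: $47.43
FSA contribution: $246.14
Pre-tax total = $47.43 + $246.14 = $293.57
Taxable wages = $3,097.64 − $293.57 = $2,804.07
City income tax: $2,804.07 × 0.0219 = $61.41
Federal withholding: $2,804.07 × 0.1762 = $494.08
Social Security (OASDI): $3,097.64 × 0.064 = $198.25
Fitness reimbursement repayment: $196.19
AD&D insurance premium: $257.98
Total deductions = $47.43 + $246.14 + $61.41 + $494.08 + $198.25 + $196.19 + $257.98 = $1,501.48
Net pay = $3,097.64 − $1,501.48 = $1,596.16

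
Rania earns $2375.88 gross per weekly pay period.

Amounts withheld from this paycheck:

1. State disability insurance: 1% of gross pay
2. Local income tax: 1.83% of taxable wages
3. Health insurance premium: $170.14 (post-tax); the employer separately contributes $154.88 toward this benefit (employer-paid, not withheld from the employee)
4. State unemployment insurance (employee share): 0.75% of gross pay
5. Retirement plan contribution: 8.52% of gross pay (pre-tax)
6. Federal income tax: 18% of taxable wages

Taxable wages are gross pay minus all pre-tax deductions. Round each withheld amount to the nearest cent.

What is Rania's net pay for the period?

Retirement plan contribution: $2375.88 × 0.0852 = $202.42
Taxable wages = $2375.88 − $202.42 = $2173.46
Local income tax: $2173.46 × 0.0183 = $39.77
Federal income tax: $2173.46 × 0.18 = $391.22
State disability insurance: $2375.88 × 0.01 = $23.76
State unemployment insurance (employee share): $2375.88 × 0.0075 = $17.82
Health insurance premium: $170.14
(Employer's $154.88 toward health insurance premium is not withheld from the employee.)
Total deductions = $202.42 + $39.77 + $391.22 + $23.76 + $17.82 + $170.14 = $845.13
Net pay = $2375.88 − $845.13 = $1530.75

$1530.75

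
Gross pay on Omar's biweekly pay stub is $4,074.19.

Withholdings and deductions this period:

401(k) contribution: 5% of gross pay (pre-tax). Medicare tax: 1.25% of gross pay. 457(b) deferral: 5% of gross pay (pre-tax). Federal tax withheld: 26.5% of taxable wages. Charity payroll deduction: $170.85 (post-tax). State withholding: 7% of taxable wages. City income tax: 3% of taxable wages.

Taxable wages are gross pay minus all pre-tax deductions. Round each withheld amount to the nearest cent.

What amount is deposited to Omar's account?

$2,106.63

457(b) deferral: $4,074.19 × 0.05 = $203.71
401(k) contribution: $4,074.19 × 0.05 = $203.71
Pre-tax total = $203.71 + $203.71 = $407.42
Taxable wages = $4,074.19 − $407.42 = $3,666.77
Federal tax withheld: $3,666.77 × 0.265 = $971.69
City income tax: $3,666.77 × 0.03 = $110.00
State withholding: $3,666.77 × 0.07 = $256.67
Medicare tax: $4,074.19 × 0.0125 = $50.93
Charity payroll deduction: $170.85
Total deductions = $203.71 + $203.71 + $971.69 + $110.00 + $256.67 + $50.93 + $170.85 = $1,967.56
Net pay = $4,074.19 − $1,967.56 = $2,106.63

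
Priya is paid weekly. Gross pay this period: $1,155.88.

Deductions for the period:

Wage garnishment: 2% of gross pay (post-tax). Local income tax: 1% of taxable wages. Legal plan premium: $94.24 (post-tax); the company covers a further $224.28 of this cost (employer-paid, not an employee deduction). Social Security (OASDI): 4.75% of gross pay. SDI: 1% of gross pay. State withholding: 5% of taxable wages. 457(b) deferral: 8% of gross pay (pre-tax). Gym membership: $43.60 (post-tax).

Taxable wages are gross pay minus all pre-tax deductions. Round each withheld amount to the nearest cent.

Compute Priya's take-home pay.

$772.19

457(b) deferral: $1,155.88 × 0.08 = $92.47
Taxable wages = $1,155.88 − $92.47 = $1,063.41
Local income tax: $1,063.41 × 0.01 = $10.63
State withholding: $1,063.41 × 0.05 = $53.17
Social Security (OASDI): $1,155.88 × 0.0475 = $54.90
SDI: $1,155.88 × 0.01 = $11.56
Gym membership: $43.60
Wage garnishment: $1,155.88 × 0.02 = $23.12
Legal plan premium: $94.24
(Employer's $224.28 toward legal plan premium is not withheld from the employee.)
Total deductions = $92.47 + $10.63 + $53.17 + $54.90 + $11.56 + $43.60 + $23.12 + $94.24 = $383.69
Net pay = $1,155.88 − $383.69 = $772.19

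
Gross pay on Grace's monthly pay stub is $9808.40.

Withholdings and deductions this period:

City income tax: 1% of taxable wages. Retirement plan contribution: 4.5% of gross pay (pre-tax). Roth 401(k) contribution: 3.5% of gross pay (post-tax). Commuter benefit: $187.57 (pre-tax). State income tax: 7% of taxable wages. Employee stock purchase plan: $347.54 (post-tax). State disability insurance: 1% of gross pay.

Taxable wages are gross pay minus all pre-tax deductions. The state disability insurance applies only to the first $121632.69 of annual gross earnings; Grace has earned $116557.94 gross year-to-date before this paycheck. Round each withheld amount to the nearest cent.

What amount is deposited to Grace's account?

$7703.52

Retirement plan contribution: $9808.40 × 0.045 = $441.38
Commuter benefit: $187.57
Pre-tax total = $441.38 + $187.57 = $628.95
Taxable wages = $9808.40 − $628.95 = $9179.45
City income tax: $9179.45 × 0.01 = $91.79
State income tax: $9179.45 × 0.07 = $642.56
State disability insurance: only $121632.69 − $116557.94 = $5074.75 of this check is subject → $5074.75 × 0.01 = $50.75
Roth 401(k) contribution: $9808.40 × 0.035 = $343.29
Employee stock purchase plan: $347.54
Total deductions = $441.38 + $187.57 + $91.79 + $642.56 + $50.75 + $343.29 + $347.54 = $2104.88
Net pay = $9808.40 − $2104.88 = $7703.52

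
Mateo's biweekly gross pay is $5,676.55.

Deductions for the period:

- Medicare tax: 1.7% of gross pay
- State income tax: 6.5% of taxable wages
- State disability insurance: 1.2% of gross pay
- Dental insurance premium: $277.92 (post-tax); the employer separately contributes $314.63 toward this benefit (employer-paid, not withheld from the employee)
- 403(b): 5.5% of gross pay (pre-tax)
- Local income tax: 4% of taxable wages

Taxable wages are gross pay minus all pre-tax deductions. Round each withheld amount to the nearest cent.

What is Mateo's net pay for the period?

$4,358.55

403(b): $5,676.55 × 0.055 = $312.21
Taxable wages = $5,676.55 − $312.21 = $5,364.34
Local income tax: $5,364.34 × 0.04 = $214.57
State income tax: $5,364.34 × 0.065 = $348.68
State disability insurance: $5,676.55 × 0.012 = $68.12
Medicare tax: $5,676.55 × 0.017 = $96.50
Dental insurance premium: $277.92
(Employer's $314.63 toward dental insurance premium is not withheld from the employee.)
Total deductions = $312.21 + $214.57 + $348.68 + $68.12 + $96.50 + $277.92 = $1,318.00
Net pay = $5,676.55 − $1,318.00 = $4,358.55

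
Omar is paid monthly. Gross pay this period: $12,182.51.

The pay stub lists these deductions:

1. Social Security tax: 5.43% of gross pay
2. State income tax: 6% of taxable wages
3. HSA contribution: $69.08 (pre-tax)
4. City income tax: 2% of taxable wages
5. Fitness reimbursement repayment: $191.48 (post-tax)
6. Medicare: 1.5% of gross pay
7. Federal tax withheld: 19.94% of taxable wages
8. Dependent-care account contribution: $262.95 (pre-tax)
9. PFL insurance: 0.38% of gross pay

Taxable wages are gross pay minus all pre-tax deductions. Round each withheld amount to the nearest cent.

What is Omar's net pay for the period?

$7,457.43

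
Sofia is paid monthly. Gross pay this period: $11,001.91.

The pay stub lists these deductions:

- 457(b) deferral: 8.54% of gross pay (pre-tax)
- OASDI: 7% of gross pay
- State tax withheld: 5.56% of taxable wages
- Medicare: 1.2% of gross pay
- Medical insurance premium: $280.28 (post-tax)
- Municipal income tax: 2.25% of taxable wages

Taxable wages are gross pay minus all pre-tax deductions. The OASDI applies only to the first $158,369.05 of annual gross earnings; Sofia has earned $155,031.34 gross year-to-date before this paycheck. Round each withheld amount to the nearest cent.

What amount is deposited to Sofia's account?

457(b) deferral: $11,001.91 × 0.0854 = $939.56
Taxable wages = $11,001.91 − $939.56 = $10,062.35
State tax withheld: $10,062.35 × 0.0556 = $559.47
Municipal income tax: $10,062.35 × 0.0225 = $226.40
Medicare: $11,001.91 × 0.012 = $132.02
OASDI: only $158,369.05 − $155,031.34 = $3,337.71 of this check is subject → $3,337.71 × 0.07 = $233.64
Medical insurance premium: $280.28
Total deductions = $939.56 + $559.47 + $226.40 + $132.02 + $233.64 + $280.28 = $2,371.37
Net pay = $11,001.91 − $2,371.37 = $8,630.54

$8,630.54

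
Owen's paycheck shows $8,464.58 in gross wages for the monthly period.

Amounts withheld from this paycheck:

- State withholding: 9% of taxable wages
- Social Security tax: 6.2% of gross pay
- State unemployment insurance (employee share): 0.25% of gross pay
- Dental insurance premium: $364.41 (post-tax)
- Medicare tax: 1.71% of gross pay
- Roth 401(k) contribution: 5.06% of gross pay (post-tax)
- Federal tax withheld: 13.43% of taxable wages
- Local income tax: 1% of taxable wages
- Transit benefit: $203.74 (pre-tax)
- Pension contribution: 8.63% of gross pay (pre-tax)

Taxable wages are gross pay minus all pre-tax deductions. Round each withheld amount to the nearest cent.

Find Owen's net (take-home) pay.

Transit benefit: $203.74
Pension contribution: $8,464.58 × 0.0863 = $730.49
Pre-tax total = $203.74 + $730.49 = $934.23
Taxable wages = $8,464.58 − $934.23 = $7,530.35
Federal tax withheld: $7,530.35 × 0.1343 = $1,011.33
State withholding: $7,530.35 × 0.09 = $677.73
Local income tax: $7,530.35 × 0.01 = $75.30
Medicare tax: $8,464.58 × 0.0171 = $144.74
State unemployment insurance (employee share): $8,464.58 × 0.0025 = $21.16
Social Security tax: $8,464.58 × 0.062 = $524.80
Dental insurance premium: $364.41
Roth 401(k) contribution: $8,464.58 × 0.0506 = $428.31
Total deductions = $203.74 + $730.49 + $1,011.33 + $677.73 + $75.30 + $144.74 + $21.16 + $524.80 + $364.41 + $428.31 = $4,182.01
Net pay = $8,464.58 − $4,182.01 = $4,282.57

$4,282.57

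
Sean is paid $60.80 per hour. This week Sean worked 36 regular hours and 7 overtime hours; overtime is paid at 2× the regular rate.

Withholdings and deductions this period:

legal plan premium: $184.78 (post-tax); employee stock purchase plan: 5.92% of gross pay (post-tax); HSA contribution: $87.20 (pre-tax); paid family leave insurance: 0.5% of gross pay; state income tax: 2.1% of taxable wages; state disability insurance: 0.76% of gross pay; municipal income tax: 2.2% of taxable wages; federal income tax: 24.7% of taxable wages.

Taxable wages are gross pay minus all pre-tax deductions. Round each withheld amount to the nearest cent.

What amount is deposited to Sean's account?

Regular pay: 36 × $60.80 = $2,188.80
Overtime pay: 7 × $60.80 × 2 = $851.20
Gross pay = $2,188.80 + $851.20 = $3,040.00
HSA contribution: $87.20
Taxable wages = $3,040.00 − $87.20 = $2,952.80
Municipal income tax: $2,952.80 × 0.022 = $64.96
State income tax: $2,952.80 × 0.021 = $62.01
Federal income tax: $2,952.80 × 0.247 = $729.34
State disability insurance: $3,040.00 × 0.0076 = $23.10
Paid family leave insurance: $3,040.00 × 0.005 = $15.20
Employee stock purchase plan: $3,040.00 × 0.0592 = $179.97
Legal plan premium: $184.78
Total deductions = $87.20 + $64.96 + $62.01 + $729.34 + $23.10 + $15.20 + $179.97 + $184.78 = $1,346.56
Net pay = $3,040.00 − $1,346.56 = $1,693.44

$1,693.44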